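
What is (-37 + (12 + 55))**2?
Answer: 900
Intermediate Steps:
(-37 + (12 + 55))**2 = (-37 + 67)**2 = 30**2 = 900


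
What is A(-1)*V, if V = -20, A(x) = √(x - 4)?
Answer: -20*I*√5 ≈ -44.721*I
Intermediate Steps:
A(x) = √(-4 + x)
A(-1)*V = √(-4 - 1)*(-20) = √(-5)*(-20) = (I*√5)*(-20) = -20*I*√5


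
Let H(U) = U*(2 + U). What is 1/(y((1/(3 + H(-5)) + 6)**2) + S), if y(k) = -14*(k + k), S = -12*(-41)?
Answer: -81/43315 ≈ -0.0018700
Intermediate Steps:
S = 492
y(k) = -28*k
1/(y((1/(3 + H(-5)) + 6)**2) + S) = 1/(-28*(1/(3 - 5*(2 - 5)) + 6)**2 + 492) = 1/(-28*(1/(3 - 5*(-3)) + 6)**2 + 492) = 1/(-28*(1/(3 + 15) + 6)**2 + 492) = 1/(-28*(1/18 + 6)**2 + 492) = 1/(-28*(109/18)**2 + 492) = 1/(-28*11881/324 + 492) = 1/(-83167/81 + 492) = 1/(-43315/81) = -81/43315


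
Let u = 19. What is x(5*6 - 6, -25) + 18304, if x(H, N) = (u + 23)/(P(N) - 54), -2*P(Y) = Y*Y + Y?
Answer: 1079929/59 ≈ 18304.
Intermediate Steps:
P(Y) = -Y/2 - Y²/2 (P(Y) = -(Y*Y + Y)/2 = -(Y² + Y)/2 = -(Y + Y²)/2 = -Y/2 - Y²/2)
x(H, N) = 42/(-54 - N*(1 + N)/2) (x(H, N) = (19 + 23)/(-N*(1 + N)/2 - 54) = 42/(-54 - N*(1 + N)/2))
x(5*6 - 6, -25) + 18304 = -84/(108 - 25*(1 - 25)) + 18304 = -84/(108 - 25*(-24)) + 18304 = -84/(108 + 600) + 18304 = -84/708 + 18304 = -84*1/708 + 18304 = -7/59 + 18304 = 1079929/59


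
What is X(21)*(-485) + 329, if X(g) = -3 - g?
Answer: 11969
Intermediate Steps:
X(21)*(-485) + 329 = (-3 - 1*21)*(-485) + 329 = (-3 - 21)*(-485) + 329 = -24*(-485) + 329 = 11640 + 329 = 11969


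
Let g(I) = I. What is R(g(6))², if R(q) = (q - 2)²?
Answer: 256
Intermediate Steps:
R(q) = (-2 + q)²
R(g(6))² = ((-2 + 6)²)² = (4²)² = 16² = 256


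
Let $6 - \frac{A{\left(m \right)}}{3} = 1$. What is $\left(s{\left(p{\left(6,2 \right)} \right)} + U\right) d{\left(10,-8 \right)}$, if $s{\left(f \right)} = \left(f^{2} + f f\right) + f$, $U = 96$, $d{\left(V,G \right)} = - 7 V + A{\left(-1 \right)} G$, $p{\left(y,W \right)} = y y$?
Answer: $-517560$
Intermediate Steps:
$p{\left(y,W \right)} = y^{2}$
$A{\left(m \right)} = 15$ ($A{\left(m \right)} = 18 - 3 = 15$)
$d{\left(V,G \right)} = - 7 V + 15 G$
$s{\left(f \right)} = f + 2 f^{2}$ ($s{\left(f \right)} = \left(f^{2} + f^{2}\right) + f = 2 f^{2} + f = f + 2 f^{2}$)
$\left(s{\left(p{\left(6,2 \right)} \right)} + U\right) d{\left(10,-8 \right)} = \left(6^{2} \left(1 + 2 \cdot 6^{2}\right) + 96\right) \left(\left(-7\right) 10 + 15 \left(-8\right)\right) = \left(36 \left(1 + 2 \cdot 36\right) + 96\right) \left(-70 - 120\right) = \left(36 \left(1 + 72\right) + 96\right) \left(-190\right) = \left(36 \cdot 73 + 96\right) \left(-190\right) = \left(2628 + 96\right) \left(-190\right) = 2724 \left(-190\right) = -517560$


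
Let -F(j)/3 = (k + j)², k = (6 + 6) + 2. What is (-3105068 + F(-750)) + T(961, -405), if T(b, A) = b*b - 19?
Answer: -3806654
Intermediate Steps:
T(b, A) = -19 + b² (T(b, A) = b² - 19 = -19 + b²)
k = 14 (k = 12 + 2 = 14)
F(j) = -3*(14 + j)²
(-3105068 + F(-750)) + T(961, -405) = (-3105068 - 3*(14 - 750)²) + (-19 + 961²) = (-3105068 - 3*(-736)²) + (-19 + 923521) = (-3105068 - 3*541696) + 923502 = (-3105068 - 1625088) + 923502 = -4730156 + 923502 = -3806654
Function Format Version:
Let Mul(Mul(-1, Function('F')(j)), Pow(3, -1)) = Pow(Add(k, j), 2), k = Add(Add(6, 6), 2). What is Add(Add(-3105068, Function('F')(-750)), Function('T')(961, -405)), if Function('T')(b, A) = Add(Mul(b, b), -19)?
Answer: -3806654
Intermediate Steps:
Function('T')(b, A) = Add(-19, Pow(b, 2)) (Function('T')(b, A) = Add(Pow(b, 2), -19) = Add(-19, Pow(b, 2)))
k = 14 (k = Add(12, 2) = 14)
Function('F')(j) = Mul(-3, Pow(Add(14, j), 2))
Add(Add(-3105068, Function('F')(-750)), Function('T')(961, -405)) = Add(Add(-3105068, Mul(-3, Pow(Add(14, -750), 2))), Add(-19, Pow(961, 2))) = Add(Add(-3105068, Mul(-3, Pow(-736, 2))), Add(-19, 923521)) = Add(Add(-3105068, Mul(-3, 541696)), 923502) = Add(Add(-3105068, -1625088), 923502) = Add(-4730156, 923502) = -3806654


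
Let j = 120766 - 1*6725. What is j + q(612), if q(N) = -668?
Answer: 113373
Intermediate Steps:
j = 114041 (j = 120766 - 6725 = 114041)
j + q(612) = 114041 - 668 = 113373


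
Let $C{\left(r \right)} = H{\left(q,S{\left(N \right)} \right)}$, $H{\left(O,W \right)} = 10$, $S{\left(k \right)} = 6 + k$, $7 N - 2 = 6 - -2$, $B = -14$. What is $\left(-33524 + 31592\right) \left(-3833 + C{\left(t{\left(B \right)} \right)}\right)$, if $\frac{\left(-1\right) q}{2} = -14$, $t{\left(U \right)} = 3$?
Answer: $7386036$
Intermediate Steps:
$q = 28$ ($q = \left(-2\right) \left(-14\right) = 28$)
$N = \frac{10}{7}$ ($N = \frac{2}{7} + \frac{6 - -2}{7} = \frac{2}{7} + \frac{6 + 2}{7} = \frac{2}{7} + \frac{1}{7} \cdot 8 = \frac{2}{7} + \frac{8}{7} = \frac{10}{7} \approx 1.4286$)
$C{\left(r \right)} = 10$
$\left(-33524 + 31592\right) \left(-3833 + C{\left(t{\left(B \right)} \right)}\right) = \left(-33524 + 31592\right) \left(-3833 + 10\right) = \left(-1932\right) \left(-3823\right) = 7386036$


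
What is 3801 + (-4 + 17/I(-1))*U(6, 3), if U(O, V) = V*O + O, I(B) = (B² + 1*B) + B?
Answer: 3297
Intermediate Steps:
I(B) = B² + 2*B (I(B) = (B² + B) + B = (B + B²) + B = B² + 2*B)
U(O, V) = O + O*V (U(O, V) = O*V + O = O + O*V)
3801 + (-4 + 17/I(-1))*U(6, 3) = 3801 + (-4 + 17/((-(2 - 1))))*(6*(1 + 3)) = 3801 + (-4 + 17/((-1*1)))*(6*4) = 3801 + (-4 + 17/(-1))*24 = 3801 + (-4 + 17*(-1))*24 = 3801 + (-4 - 17)*24 = 3801 - 21*24 = 3801 - 504 = 3297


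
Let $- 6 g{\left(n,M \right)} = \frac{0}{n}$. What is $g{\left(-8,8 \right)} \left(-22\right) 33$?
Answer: $0$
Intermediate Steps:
$g{\left(n,M \right)} = 0$ ($g{\left(n,M \right)} = - \frac{0 \frac{1}{n}}{6} = \left(- \frac{1}{6}\right) 0 = 0$)
$g{\left(-8,8 \right)} \left(-22\right) 33 = 0 \left(-22\right) 33 = 0 \cdot 33 = 0$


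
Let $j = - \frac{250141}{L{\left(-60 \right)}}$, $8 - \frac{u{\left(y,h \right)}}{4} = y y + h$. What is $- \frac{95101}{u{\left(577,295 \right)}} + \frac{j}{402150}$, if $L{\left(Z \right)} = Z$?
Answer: $\frac{12167110939}{148892016000} \approx 0.081718$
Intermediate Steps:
$u{\left(y,h \right)} = 32 - 4 h - 4 y^{2}$ ($u{\left(y,h \right)} = 32 - 4 \left(y y + h\right) = 32 - 4 \left(y^{2} + h\right) = 32 - 4 \left(h + y^{2}\right) = 32 - \left(4 h + 4 y^{2}\right) = 32 - 4 h - 4 y^{2}$)
$j = \frac{250141}{60}$ ($j = - \frac{250141}{-60} = \left(-250141\right) \left(- \frac{1}{60}\right) = \frac{250141}{60} \approx 4169.0$)
$- \frac{95101}{u{\left(577,295 \right)}} + \frac{j}{402150} = - \frac{95101}{32 - 1180 - 4 \cdot 577^{2}} + \frac{250141}{60 \cdot 402150} = - \frac{95101}{32 - 1180 - 1331716} + \frac{250141}{60} \cdot \frac{1}{402150} = - \frac{95101}{32 - 1180 - 1331716} + \frac{250141}{24129000} = - \frac{95101}{-1332864} + \frac{250141}{24129000} = \left(-95101\right) \left(- \frac{1}{1332864}\right) + \frac{250141}{24129000} = \frac{95101}{1332864} + \frac{250141}{24129000} = \frac{12167110939}{148892016000}$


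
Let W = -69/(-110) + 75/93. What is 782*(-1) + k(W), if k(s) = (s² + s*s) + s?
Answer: -2257174517/2907025 ≈ -776.46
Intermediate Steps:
W = 4889/3410 (W = -69*(-1/110) + 75*(1/93) = 69/110 + 25/31 = 4889/3410 ≈ 1.4337)
k(s) = s + 2*s² (k(s) = (s² + s²) + s = 2*s² + s = s + 2*s²)
782*(-1) + k(W) = 782*(-1) + 4889*(1 + 2*(4889/3410))/3410 = -782 + 4889*(1 + 4889/1705)/3410 = -782 + (4889/3410)*(6594/1705) = -782 + 16119033/2907025 = -2257174517/2907025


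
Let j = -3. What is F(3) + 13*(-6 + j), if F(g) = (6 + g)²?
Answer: -36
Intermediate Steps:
F(3) + 13*(-6 + j) = (6 + 3)² + 13*(-6 - 3) = 9² + 13*(-9) = 81 - 117 = -36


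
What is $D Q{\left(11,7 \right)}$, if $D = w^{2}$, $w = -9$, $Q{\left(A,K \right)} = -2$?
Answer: $-162$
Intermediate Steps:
$D = 81$ ($D = \left(-9\right)^{2} = 81$)
$D Q{\left(11,7 \right)} = 81 \left(-2\right) = -162$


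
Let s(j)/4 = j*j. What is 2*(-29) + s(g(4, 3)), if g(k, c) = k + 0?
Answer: 6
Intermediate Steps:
g(k, c) = k
s(j) = 4*j**2 (s(j) = 4*(j*j) = 4*j**2)
2*(-29) + s(g(4, 3)) = 2*(-29) + 4*4**2 = -58 + 4*16 = -58 + 64 = 6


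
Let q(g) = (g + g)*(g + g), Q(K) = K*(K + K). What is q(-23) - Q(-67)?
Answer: -6862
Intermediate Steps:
Q(K) = 2*K² (Q(K) = K*(2*K) = 2*K²)
q(g) = 4*g² (q(g) = (2*g)*(2*g) = 4*g²)
q(-23) - Q(-67) = 4*(-23)² - 2*(-67)² = 4*529 - 2*4489 = 2116 - 1*8978 = 2116 - 8978 = -6862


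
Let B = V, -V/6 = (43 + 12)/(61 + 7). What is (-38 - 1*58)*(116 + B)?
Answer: -181392/17 ≈ -10670.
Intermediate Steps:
V = -165/34 (V = -6*(43 + 12)/(61 + 7) = -330/68 = -6*55/68 = -165/34 ≈ -4.8529)
B = -165/34 ≈ -4.8529
(-38 - 1*58)*(116 + B) = (-38 - 1*58)*(116 - 165/34) = (-38 - 58)*(3779/34) = -96*3779/34 = -181392/17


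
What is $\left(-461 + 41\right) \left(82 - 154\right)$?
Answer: $30240$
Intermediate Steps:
$\left(-461 + 41\right) \left(82 - 154\right) = - 420 \left(82 - 154\right) = \left(-420\right) \left(-72\right) = 30240$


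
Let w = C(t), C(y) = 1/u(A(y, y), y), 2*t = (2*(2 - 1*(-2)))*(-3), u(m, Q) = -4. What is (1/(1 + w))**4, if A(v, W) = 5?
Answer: 256/81 ≈ 3.1605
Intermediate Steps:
t = -12 (t = ((2*(2 - 1*(-2)))*(-3))/2 = ((2*(2 + 2))*(-3))/2 = ((2*4)*(-3))/2 = (8*(-3))/2 = (1/2)*(-24) = -12)
C(y) = -1/4 (C(y) = 1/(-4) = -1/4)
w = -1/4 ≈ -0.25000
(1/(1 + w))**4 = (1/(1 - 1/4))**4 = (1/(3/4))**4 = (4/3)**4 = 256/81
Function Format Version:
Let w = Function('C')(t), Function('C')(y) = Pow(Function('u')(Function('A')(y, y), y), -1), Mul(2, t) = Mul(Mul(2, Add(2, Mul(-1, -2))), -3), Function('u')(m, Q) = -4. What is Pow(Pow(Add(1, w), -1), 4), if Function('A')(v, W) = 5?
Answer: Rational(256, 81) ≈ 3.1605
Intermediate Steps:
t = -12 (t = Mul(Rational(1, 2), Mul(Mul(2, Add(2, Mul(-1, -2))), -3)) = Mul(Rational(1, 2), Mul(Mul(2, Add(2, 2)), -3)) = Mul(Rational(1, 2), Mul(Mul(2, 4), -3)) = Mul(Rational(1, 2), Mul(8, -3)) = Mul(Rational(1, 2), -24) = -12)
Function('C')(y) = Rational(-1, 4) (Function('C')(y) = Pow(-4, -1) = Rational(-1, 4))
w = Rational(-1, 4) ≈ -0.25000
Pow(Pow(Add(1, w), -1), 4) = Pow(Pow(Add(1, Rational(-1, 4)), -1), 4) = Pow(Pow(Rational(3, 4), -1), 4) = Pow(Rational(4, 3), 4) = Rational(256, 81)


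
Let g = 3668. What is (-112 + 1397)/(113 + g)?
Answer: 1285/3781 ≈ 0.33986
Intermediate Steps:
(-112 + 1397)/(113 + g) = (-112 + 1397)/(113 + 3668) = 1285/3781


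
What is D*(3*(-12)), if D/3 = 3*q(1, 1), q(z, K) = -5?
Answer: 1620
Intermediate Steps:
D = -45 (D = 3*(3*(-5)) = 3*(-15) = -45)
D*(3*(-12)) = -135*(-12) = -45*(-36) = 1620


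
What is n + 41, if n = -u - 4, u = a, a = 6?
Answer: 31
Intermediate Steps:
u = 6
n = -10 (n = -1*6 - 4 = -6 - 4 = -10)
n + 41 = -10 + 41 = 31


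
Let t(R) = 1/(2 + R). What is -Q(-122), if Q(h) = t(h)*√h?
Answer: I*√122/120 ≈ 0.092045*I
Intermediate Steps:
Q(h) = √h/(2 + h)
-Q(-122) = -√(-122)/(2 - 122) = -I*√122/(-120) = -I*√122*(-1)/120 = -(-1)*I*√122/120 = I*√122/120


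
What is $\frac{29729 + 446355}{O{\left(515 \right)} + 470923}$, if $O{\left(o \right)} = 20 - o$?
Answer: $\frac{17003}{16801} \approx 1.012$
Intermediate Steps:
$\frac{29729 + 446355}{O{\left(515 \right)} + 470923} = \frac{29729 + 446355}{\left(20 - 515\right) + 470923} = \frac{476084}{\left(20 - 515\right) + 470923} = \frac{476084}{-495 + 470923} = \frac{476084}{470428} = 476084 \cdot \frac{1}{470428} = \frac{17003}{16801}$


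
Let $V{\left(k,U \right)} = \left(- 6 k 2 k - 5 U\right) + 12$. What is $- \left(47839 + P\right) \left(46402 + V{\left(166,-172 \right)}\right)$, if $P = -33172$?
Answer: $4156598466$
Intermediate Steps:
$V{\left(k,U \right)} = 12 - 12 k^{2} - 5 U$ ($V{\left(k,U \right)} = \left(- 12 k k - 5 U\right) + 12 = \left(- 12 k^{2} - 5 U\right) + 12 = 12 - 12 k^{2} - 5 U$)
$- \left(47839 + P\right) \left(46402 + V{\left(166,-172 \right)}\right) = - \left(47839 - 33172\right) \left(46402 - \left(-872 + 330672\right)\right) = - 14667 \left(46402 + \left(12 - 330672 + 860\right)\right) = - 14667 \left(46402 - 329800\right) = - 14667 \left(-283398\right) = \left(-1\right) \left(-4156598466\right) = 4156598466$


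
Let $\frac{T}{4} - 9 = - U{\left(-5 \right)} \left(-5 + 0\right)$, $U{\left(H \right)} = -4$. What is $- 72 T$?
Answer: $3168$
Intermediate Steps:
$T = -44$ ($T = 36 + 4 \left(-1\right) \left(-4\right) \left(-5 + 0\right) = 36 + 4 \cdot 4 \left(-5\right) = 36 + 4 \left(-20\right) = 36 - 80 = -44$)
$- 72 T = \left(-72\right) \left(-44\right) = 3168$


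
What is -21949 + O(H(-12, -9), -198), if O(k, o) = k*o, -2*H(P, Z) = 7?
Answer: -21256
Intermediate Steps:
H(P, Z) = -7/2 (H(P, Z) = -½*7 = -7/2)
-21949 + O(H(-12, -9), -198) = -21949 - 7/2*(-198) = -21949 + 693 = -21256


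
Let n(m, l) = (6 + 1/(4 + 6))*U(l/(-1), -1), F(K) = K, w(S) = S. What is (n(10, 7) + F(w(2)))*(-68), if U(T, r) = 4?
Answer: -8976/5 ≈ -1795.2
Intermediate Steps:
n(m, l) = 122/5 (n(m, l) = (6 + 1/(4 + 6))*4 = (6 + 1/10)*4 = (61/10)*4 = 122/5)
(n(10, 7) + F(w(2)))*(-68) = (122/5 + 2)*(-68) = (132/5)*(-68) = -8976/5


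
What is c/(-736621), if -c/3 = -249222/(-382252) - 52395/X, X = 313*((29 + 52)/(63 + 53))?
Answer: -386156720879/396598176917982 ≈ -0.00097367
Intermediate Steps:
X = 25353/116 (X = 313*(81/116) = 25353/116 ≈ 218.56)
c = 386156720879/538401942 (c = -3*(-249222/(-382252) - 52395/25353/116) = -3*(-249222*(-1/382252) - 52395*116/25353) = -3*(124611/191126 - 2025940/8451) = -3*(-386156720879/1615205826) = 386156720879/538401942 ≈ 717.23)
c/(-736621) = (386156720879/538401942)/(-736621) = (386156720879/538401942)*(-1/736621) = -386156720879/396598176917982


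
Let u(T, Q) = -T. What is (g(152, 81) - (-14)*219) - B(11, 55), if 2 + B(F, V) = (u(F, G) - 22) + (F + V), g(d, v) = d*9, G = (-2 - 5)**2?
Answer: 4403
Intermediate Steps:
G = 49 (G = (-7)**2 = 49)
g(d, v) = 9*d
B(F, V) = -24 + V (B(F, V) = -2 + ((-F - 22) + (F + V)) = -2 + ((-22 - F) + (F + V)) = -2 + (-22 + V) = -24 + V)
(g(152, 81) - (-14)*219) - B(11, 55) = (9*152 - (-14)*219) - (-24 + 55) = (1368 - 1*(-3066)) - 1*31 = (1368 + 3066) - 31 = 4434 - 31 = 4403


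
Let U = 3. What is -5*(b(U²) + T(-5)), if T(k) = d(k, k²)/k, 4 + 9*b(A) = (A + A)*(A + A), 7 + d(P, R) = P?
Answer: -1708/9 ≈ -189.78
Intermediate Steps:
d(P, R) = -7 + P
b(A) = -4/9 + 4*A²/9 (b(A) = -4/9 + ((A + A)*(A + A))/9 = -4/9 + ((2*A)*(2*A))/9 = -4/9 + (4*A²)/9 = -4/9 + 4*A²/9)
T(k) = (-7 + k)/k
-5*(b(U²) + T(-5)) = -5*((-4/9 + 4*(3²)²/9) + (-7 - 5)/(-5)) = -5*((-4/9 + (4/9)*9²) - ⅕*(-12)) = -5*((-4/9 + (4/9)*81) + 12/5) = -5*((-4/9 + 36) + 12/5) = -5*(320/9 + 12/5) = -5*1708/45 = -1708/9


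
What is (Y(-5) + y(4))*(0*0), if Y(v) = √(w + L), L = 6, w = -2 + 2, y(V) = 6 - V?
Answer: 0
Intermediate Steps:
w = 0
Y(v) = √6 (Y(v) = √(0 + 6) = √6)
(Y(-5) + y(4))*(0*0) = (√6 + (6 - 1*4))*(0*0) = (√6 + (6 - 4))*0 = (√6 + 2)*0 = (2 + √6)*0 = 0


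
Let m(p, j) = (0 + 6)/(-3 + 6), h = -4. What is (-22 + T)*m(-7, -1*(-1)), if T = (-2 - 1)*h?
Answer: -20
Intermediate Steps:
m(p, j) = 2 (m(p, j) = 6/3 = 6*(1/3) = 2)
T = 12 (T = (-2 - 1)*(-4) = -3*(-4) = 12)
(-22 + T)*m(-7, -1*(-1)) = (-22 + 12)*2 = -10*2 = -20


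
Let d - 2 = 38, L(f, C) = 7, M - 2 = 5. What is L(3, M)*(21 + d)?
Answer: 427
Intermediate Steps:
M = 7 (M = 2 + 5 = 7)
d = 40 (d = 2 + 38 = 40)
L(3, M)*(21 + d) = 7*(21 + 40) = 7*61 = 427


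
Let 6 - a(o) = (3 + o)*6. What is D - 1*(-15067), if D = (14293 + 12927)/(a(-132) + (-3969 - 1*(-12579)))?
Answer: 14150635/939 ≈ 15070.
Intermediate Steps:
a(o) = -12 - 6*o (a(o) = 6 - (3 + o)*6 = 6 - (18 + 6*o) = 6 + (-18 - 6*o) = -12 - 6*o)
D = 2722/939 (D = (14293 + 12927)/((-12 - 6*(-132)) + (-3969 - 1*(-12579))) = 27220/((-12 + 792) + (-3969 + 12579)) = 27220/(780 + 8610) = 27220/9390 = 27220*(1/9390) = 2722/939 ≈ 2.8988)
D - 1*(-15067) = 2722/939 - 1*(-15067) = 2722/939 + 15067 = 14150635/939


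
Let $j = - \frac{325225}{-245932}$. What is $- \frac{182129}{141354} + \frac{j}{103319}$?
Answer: $- \frac{2313875719516541}{1795863578064516} \approx -1.2884$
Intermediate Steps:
$j = \frac{325225}{245932}$ ($j = \left(-325225\right) \left(- \frac{1}{245932}\right) = \frac{325225}{245932} \approx 1.3224$)
$- \frac{182129}{141354} + \frac{j}{103319} = - \frac{182129}{141354} + \frac{325225}{245932 \cdot 103319} = \left(-182129\right) \frac{1}{141354} + \frac{325225}{245932} \cdot \frac{1}{103319} = - \frac{182129}{141354} + \frac{325225}{25409448308} = - \frac{2313875719516541}{1795863578064516}$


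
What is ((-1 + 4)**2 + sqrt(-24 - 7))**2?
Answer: (9 + I*sqrt(31))**2 ≈ 50.0 + 100.22*I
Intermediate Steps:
((-1 + 4)**2 + sqrt(-24 - 7))**2 = (3**2 + sqrt(-31))**2 = (9 + I*sqrt(31))**2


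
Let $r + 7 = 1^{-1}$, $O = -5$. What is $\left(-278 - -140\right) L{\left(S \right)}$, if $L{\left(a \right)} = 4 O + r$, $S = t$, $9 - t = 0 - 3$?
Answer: $3588$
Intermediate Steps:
$t = 12$ ($t = 9 - \left(0 - 3\right) = 9 - -3 = 9 + 3 = 12$)
$S = 12$
$r = -6$ ($r = -7 + 1^{-1} = -7 + 1 = -6$)
$L{\left(a \right)} = -26$ ($L{\left(a \right)} = 4 \left(-5\right) - 6 = -20 - 6 = -26$)
$\left(-278 - -140\right) L{\left(S \right)} = \left(-278 - -140\right) \left(-26\right) = \left(-278 + \left(-61 + 201\right)\right) \left(-26\right) = \left(-278 + 140\right) \left(-26\right) = \left(-138\right) \left(-26\right) = 3588$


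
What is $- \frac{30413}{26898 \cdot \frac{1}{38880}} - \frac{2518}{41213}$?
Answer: $- \frac{8122114367314}{184757879} \approx -43961.0$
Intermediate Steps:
$- \frac{30413}{26898 \cdot \frac{1}{38880}} - \frac{2518}{41213} = - \frac{30413}{\frac{4483}{6480}} - \frac{2518}{41213} = \left(-30413\right) \frac{6480}{4483} - \frac{2518}{41213} = - \frac{197076240}{4483} - \frac{2518}{41213} = - \frac{8122114367314}{184757879}$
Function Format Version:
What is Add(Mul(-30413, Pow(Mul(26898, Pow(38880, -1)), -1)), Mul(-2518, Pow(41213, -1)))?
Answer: Rational(-8122114367314, 184757879) ≈ -43961.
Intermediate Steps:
Add(Mul(-30413, Pow(Mul(26898, Pow(38880, -1)), -1)), Mul(-2518, Pow(41213, -1))) = Add(Mul(-30413, Pow(Mul(26898, Rational(1, 38880)), -1)), Mul(-2518, Rational(1, 41213))) = Add(Mul(-30413, Pow(Rational(4483, 6480), -1)), Rational(-2518, 41213)) = Add(Mul(-30413, Rational(6480, 4483)), Rational(-2518, 41213)) = Add(Rational(-197076240, 4483), Rational(-2518, 41213)) = Rational(-8122114367314, 184757879)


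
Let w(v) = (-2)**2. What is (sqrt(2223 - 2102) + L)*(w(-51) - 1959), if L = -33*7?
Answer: 430100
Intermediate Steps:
w(v) = 4
L = -231
(sqrt(2223 - 2102) + L)*(w(-51) - 1959) = (sqrt(2223 - 2102) - 231)*(4 - 1959) = (sqrt(121) - 231)*(-1955) = (11 - 231)*(-1955) = -220*(-1955) = 430100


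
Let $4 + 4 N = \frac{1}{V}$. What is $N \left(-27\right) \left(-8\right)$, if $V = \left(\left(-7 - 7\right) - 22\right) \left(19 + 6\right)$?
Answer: $- \frac{10803}{50} \approx -216.06$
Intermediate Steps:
$V = -900$ ($V = \left(-14 - 22\right) 25 = \left(-36\right) 25 = -900$)
$N = - \frac{3601}{3600}$ ($N = -1 + \frac{1}{4 \left(-900\right)} = -1 + \frac{1}{4} \left(- \frac{1}{900}\right) = -1 - \frac{1}{3600} = - \frac{3601}{3600} \approx -1.0003$)
$N \left(-27\right) \left(-8\right) = \left(- \frac{3601}{3600}\right) \left(-27\right) \left(-8\right) = \frac{10803}{400} \left(-8\right) = - \frac{10803}{50}$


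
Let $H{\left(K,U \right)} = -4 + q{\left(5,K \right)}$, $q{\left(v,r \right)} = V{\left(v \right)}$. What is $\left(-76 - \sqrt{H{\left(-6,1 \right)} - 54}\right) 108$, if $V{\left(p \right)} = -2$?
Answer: $-8208 - 216 i \sqrt{15} \approx -8208.0 - 836.56 i$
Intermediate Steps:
$q{\left(v,r \right)} = -2$
$H{\left(K,U \right)} = -6$ ($H{\left(K,U \right)} = -4 - 2 = -6$)
$\left(-76 - \sqrt{H{\left(-6,1 \right)} - 54}\right) 108 = \left(-76 - \sqrt{-6 - 54}\right) 108 = \left(-76 - \sqrt{-60}\right) 108 = \left(-76 - 2 i \sqrt{15}\right) 108 = -8208 - 216 i \sqrt{15}$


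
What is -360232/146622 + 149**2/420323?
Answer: -74079319957/30814299453 ≈ -2.4041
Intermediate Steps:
-360232/146622 + 149**2/420323 = -360232*1/146622 + 22201*(1/420323) = -180116/73311 + 22201/420323 = -74079319957/30814299453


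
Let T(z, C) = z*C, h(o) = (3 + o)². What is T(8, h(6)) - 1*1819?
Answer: -1171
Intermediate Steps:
T(z, C) = C*z
T(8, h(6)) - 1*1819 = (3 + 6)²*8 - 1*1819 = 9²*8 - 1819 = 81*8 - 1819 = 648 - 1819 = -1171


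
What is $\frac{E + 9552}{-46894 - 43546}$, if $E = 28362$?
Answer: $- \frac{18957}{45220} \approx -0.41922$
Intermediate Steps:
$\frac{E + 9552}{-46894 - 43546} = \frac{28362 + 9552}{-46894 - 43546} = \frac{37914}{-90440} = 37914 \left(- \frac{1}{90440}\right) = - \frac{18957}{45220}$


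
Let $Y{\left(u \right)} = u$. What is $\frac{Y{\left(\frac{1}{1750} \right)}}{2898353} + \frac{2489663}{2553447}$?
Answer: $\frac{12627863896371697}{12951383852384250} \approx 0.97502$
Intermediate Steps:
$\frac{Y{\left(\frac{1}{1750} \right)}}{2898353} + \frac{2489663}{2553447} = \frac{1}{1750 \cdot 2898353} + \frac{2489663}{2553447} = \frac{1}{1750} \cdot \frac{1}{2898353} + 2489663 \cdot \frac{1}{2553447} = \frac{1}{5072117750} + \frac{2489663}{2553447} = \frac{12627863896371697}{12951383852384250}$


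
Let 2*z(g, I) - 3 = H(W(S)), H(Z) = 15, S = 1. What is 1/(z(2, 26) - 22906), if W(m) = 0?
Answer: -1/22897 ≈ -4.3674e-5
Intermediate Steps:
z(g, I) = 9 (z(g, I) = 3/2 + (½)*15 = 3/2 + 15/2 = 9)
1/(z(2, 26) - 22906) = 1/(9 - 22906) = 1/(-22897) = -1/22897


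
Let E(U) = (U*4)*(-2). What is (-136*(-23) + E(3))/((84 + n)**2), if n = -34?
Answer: 776/625 ≈ 1.2416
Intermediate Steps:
E(U) = -8*U (E(U) = (4*U)*(-2) = -8*U)
(-136*(-23) + E(3))/((84 + n)**2) = (-136*(-23) - 8*3)/((84 - 34)**2) = (3128 - 24)/(50**2) = 3104/2500 = 3104*(1/2500) = 776/625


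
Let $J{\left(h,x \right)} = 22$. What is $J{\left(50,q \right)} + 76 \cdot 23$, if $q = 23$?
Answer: $1770$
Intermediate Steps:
$J{\left(50,q \right)} + 76 \cdot 23 = 22 + 76 \cdot 23 = 22 + 1748 = 1770$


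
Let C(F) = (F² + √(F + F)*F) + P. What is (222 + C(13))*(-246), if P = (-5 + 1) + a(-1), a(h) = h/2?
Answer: -95079 - 3198*√26 ≈ -1.1139e+5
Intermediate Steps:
a(h) = h/2 (a(h) = h*(½) = h/2)
P = -9/2 (P = (-5 + 1) + (½)*(-1) = -4 - ½ = -9/2 ≈ -4.5000)
C(F) = -9/2 + F² + √2*F^(3/2) (C(F) = (F² + √(F + F)*F) - 9/2 = (F² + √(2*F)*F) - 9/2 = (F² + (√2*√F)*F) - 9/2 = (F² + √2*F^(3/2)) - 9/2 = -9/2 + F² + √2*F^(3/2))
(222 + C(13))*(-246) = (222 + (-9/2 + 13² + √2*13^(3/2)))*(-246) = (222 + (-9/2 + 169 + √2*(13*√13)))*(-246) = (222 + (-9/2 + 169 + 13*√26))*(-246) = (222 + (329/2 + 13*√26))*(-246) = (773/2 + 13*√26)*(-246) = -95079 - 3198*√26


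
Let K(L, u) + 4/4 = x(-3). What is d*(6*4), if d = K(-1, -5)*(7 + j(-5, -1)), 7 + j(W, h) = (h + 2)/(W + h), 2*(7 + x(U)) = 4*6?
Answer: -16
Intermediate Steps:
x(U) = 5 (x(U) = -7 + (4*6)/2 = -7 + (½)*24 = -7 + 12 = 5)
j(W, h) = -7 + (2 + h)/(W + h) (j(W, h) = -7 + (h + 2)/(W + h) = -7 + (2 + h)/(W + h))
K(L, u) = 4 (K(L, u) = -1 + 5 = 4)
d = -⅔ (d = 4*(7 + (2 - 7*(-5) - 6*(-1))/(-5 - 1)) = 4*(7 + (2 + 35 + 6)/(-6)) = 4*(7 - ⅙*43) = 4*(7 - 43/6) = 4*(-⅙) = -⅔ ≈ -0.66667)
d*(6*4) = -4*4 = -⅔*24 = -16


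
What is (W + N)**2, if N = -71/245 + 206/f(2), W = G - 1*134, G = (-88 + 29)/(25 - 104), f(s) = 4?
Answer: 10086232829689/1498464100 ≈ 6731.0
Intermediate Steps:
G = 59/79 (G = -59/(-79) = -59*(-1/79) = 59/79 ≈ 0.74684)
W = -10527/79 (W = 59/79 - 1*134 = 59/79 - 134 = -10527/79 ≈ -133.25)
N = 25093/490 (N = -71/245 + 206/4 = -71*1/245 + 206*(1/4) = -71/245 + 103/2 = 25093/490 ≈ 51.210)
(W + N)**2 = (-10527/79 + 25093/490)**2 = (-3175883/38710)**2 = 10086232829689/1498464100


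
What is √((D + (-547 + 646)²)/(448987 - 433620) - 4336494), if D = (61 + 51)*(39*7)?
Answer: I*√8463135590967/1397 ≈ 2082.4*I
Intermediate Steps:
D = 30576 (D = 112*273 = 30576)
√((D + (-547 + 646)²)/(448987 - 433620) - 4336494) = √((30576 + (-547 + 646)²)/(448987 - 433620) - 4336494) = √((30576 + 99²)/15367 - 4336494) = √((30576 + 9801)*(1/15367) - 4336494) = √(40377*(1/15367) - 4336494) = √(40377/15367 - 4336494) = √(-66638862921/15367) = I*√8463135590967/1397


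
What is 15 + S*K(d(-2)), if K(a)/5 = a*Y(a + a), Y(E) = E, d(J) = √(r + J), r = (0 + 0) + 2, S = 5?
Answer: 15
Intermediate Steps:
r = 2 (r = 0 + 2 = 2)
d(J) = √(2 + J)
K(a) = 10*a² (K(a) = 5*(a*(a + a)) = 5*(a*(2*a)) = 5*(2*a²) = 10*a²)
15 + S*K(d(-2)) = 15 + 5*(10*(√(2 - 2))²) = 15 + 5*(10*(√0)²) = 15 + 5*(10*0²) = 15 + 5*(10*0) = 15 + 5*0 = 15 + 0 = 15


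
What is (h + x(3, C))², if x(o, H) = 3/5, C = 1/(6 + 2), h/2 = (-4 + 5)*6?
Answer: 3969/25 ≈ 158.76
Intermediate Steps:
h = 12 (h = 2*((-4 + 5)*6) = 2*(1*6) = 2*6 = 12)
C = ⅛ (C = 1/8 = ⅛ ≈ 0.12500)
x(o, H) = ⅗ (x(o, H) = 3*(⅕) = ⅗)
(h + x(3, C))² = (12 + ⅗)² = (63/5)² = 3969/25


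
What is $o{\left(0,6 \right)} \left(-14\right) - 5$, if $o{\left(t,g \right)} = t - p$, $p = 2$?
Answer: $23$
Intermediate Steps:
$o{\left(t,g \right)} = -2 + t$ ($o{\left(t,g \right)} = t - 2 = -2 + t$)
$o{\left(0,6 \right)} \left(-14\right) - 5 = \left(-2 + 0\right) \left(-14\right) - 5 = \left(-2\right) \left(-14\right) - 5 = 28 - 5 = 23$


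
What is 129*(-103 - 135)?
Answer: -30702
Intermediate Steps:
129*(-103 - 135) = 129*(-238) = -30702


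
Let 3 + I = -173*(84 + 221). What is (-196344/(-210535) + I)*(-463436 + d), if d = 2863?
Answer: 5116650323789128/210535 ≈ 2.4303e+10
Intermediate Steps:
I = -52768 (I = -3 - 173*(84 + 221) = -3 - 173*305 = -3 - 52765 = -52768)
(-196344/(-210535) + I)*(-463436 + d) = (-196344/(-210535) - 52768)*(-463436 + 2863) = (-196344*(-1/210535) - 52768)*(-460573) = (196344/210535 - 52768)*(-460573) = -11109314536/210535*(-460573) = 5116650323789128/210535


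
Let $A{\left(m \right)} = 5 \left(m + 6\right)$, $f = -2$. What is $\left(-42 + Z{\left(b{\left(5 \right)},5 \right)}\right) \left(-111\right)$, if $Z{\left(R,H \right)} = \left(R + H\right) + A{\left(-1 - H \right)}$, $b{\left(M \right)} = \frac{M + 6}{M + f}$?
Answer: $3700$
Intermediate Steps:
$A{\left(m \right)} = 30 + 5 m$ ($A{\left(m \right)} = 5 \left(6 + m\right) = 30 + 5 m$)
$b{\left(M \right)} = \frac{6 + M}{-2 + M}$ ($b{\left(M \right)} = \frac{M + 6}{M - 2} = \frac{6 + M}{-2 + M}$)
$Z{\left(R,H \right)} = 25 + R - 4 H$ ($Z{\left(R,H \right)} = \left(R + H\right) + \left(30 + 5 \left(-1 - H\right)\right) = \left(H + R\right) + \left(30 - \left(5 + 5 H\right)\right) = \left(H + R\right) - \left(-25 + 5 H\right) = 25 + R - 4 H$)
$\left(-42 + Z{\left(b{\left(5 \right)},5 \right)}\right) \left(-111\right) = \left(-42 + \left(25 + \frac{6 + 5}{-2 + 5} - 20\right)\right) \left(-111\right) = \left(-42 + \left(25 + \frac{1}{3} \cdot 11 - 20\right)\right) \left(-111\right) = \left(-42 + \left(25 + \frac{11}{3} - 20\right)\right) \left(-111\right) = \left(-42 + \frac{26}{3}\right) \left(-111\right) = \left(- \frac{100}{3}\right) \left(-111\right) = 3700$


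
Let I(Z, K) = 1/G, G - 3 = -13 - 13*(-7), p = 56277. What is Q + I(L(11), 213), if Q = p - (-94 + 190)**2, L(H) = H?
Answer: 3811942/81 ≈ 47061.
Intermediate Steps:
G = 81 (G = 3 + (-13 - 13*(-7)) = 3 + (-13 + 91) = 3 + 78 = 81)
Q = 47061 (Q = 56277 - (-94 + 190)**2 = 56277 - 1*96**2 = 56277 - 1*9216 = 56277 - 9216 = 47061)
I(Z, K) = 1/81
Q + I(L(11), 213) = 47061 + 1/81 = 3811942/81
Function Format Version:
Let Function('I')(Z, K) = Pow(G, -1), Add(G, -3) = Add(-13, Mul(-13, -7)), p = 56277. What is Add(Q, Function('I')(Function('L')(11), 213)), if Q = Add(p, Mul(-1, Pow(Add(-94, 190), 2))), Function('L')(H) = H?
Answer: Rational(3811942, 81) ≈ 47061.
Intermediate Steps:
G = 81 (G = Add(3, Add(-13, Mul(-13, -7))) = Add(3, Add(-13, 91)) = Add(3, 78) = 81)
Q = 47061 (Q = Add(56277, Mul(-1, Pow(Add(-94, 190), 2))) = Add(56277, Mul(-1, Pow(96, 2))) = Add(56277, Mul(-1, 9216)) = Add(56277, -9216) = 47061)
Function('I')(Z, K) = Rational(1, 81) (Function('I')(Z, K) = Pow(81, -1) = Rational(1, 81))
Add(Q, Function('I')(Function('L')(11), 213)) = Add(47061, Rational(1, 81)) = Rational(3811942, 81)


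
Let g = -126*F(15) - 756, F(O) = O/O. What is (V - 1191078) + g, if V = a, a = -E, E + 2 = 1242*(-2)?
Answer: -1189474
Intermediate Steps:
E = -2486 (E = -2 + 1242*(-2) = -2 - 2484 = -2486)
F(O) = 1
g = -882 (g = -126*1 - 756 = -126 - 756 = -882)
a = 2486 (a = -1*(-2486) = 2486)
V = 2486
(V - 1191078) + g = (2486 - 1191078) - 882 = -1188592 - 882 = -1189474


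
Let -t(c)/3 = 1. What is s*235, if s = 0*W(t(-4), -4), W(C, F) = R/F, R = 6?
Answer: 0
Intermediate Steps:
t(c) = -3 (t(c) = -3*1 = -3)
W(C, F) = 6/F
s = 0 (s = 0*(6/(-4)) = 0*(6*(-1/4)) = 0*(-3/2) = 0)
s*235 = 0*235 = 0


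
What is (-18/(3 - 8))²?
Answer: 324/25 ≈ 12.960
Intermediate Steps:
(-18/(3 - 8))² = (-18/(-5))² = (-⅕*(-18))² = (18/5)² = 324/25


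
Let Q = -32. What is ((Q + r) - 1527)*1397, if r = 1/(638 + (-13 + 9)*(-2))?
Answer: -1406936861/646 ≈ -2.1779e+6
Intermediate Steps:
r = 1/646 (r = 1/(638 - 4*(-2)) = 1/(638 + 8) = 1/646 ≈ 0.0015480)
((Q + r) - 1527)*1397 = ((-32 + 1/646) - 1527)*1397 = (-20671/646 - 1527)*1397 = -1007113/646*1397 = -1406936861/646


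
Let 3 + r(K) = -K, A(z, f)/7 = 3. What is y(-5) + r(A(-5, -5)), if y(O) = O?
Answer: -29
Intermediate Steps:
A(z, f) = 21 (A(z, f) = 7*3 = 21)
r(K) = -3 - K
y(-5) + r(A(-5, -5)) = -5 + (-3 - 1*21) = -5 + (-3 - 21) = -5 - 24 = -29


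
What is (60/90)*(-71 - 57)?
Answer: -256/3 ≈ -85.333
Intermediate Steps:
(60/90)*(-71 - 57) = (60*(1/90))*(-128) = (⅔)*(-128) = -256/3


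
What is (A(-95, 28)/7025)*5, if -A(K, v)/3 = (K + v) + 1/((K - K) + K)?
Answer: 19098/133475 ≈ 0.14308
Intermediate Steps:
A(K, v) = -3*K - 3*v - 3/K (A(K, v) = -3*((K + v) + 1/((K - K) + K)) = -3*((K + v) + 1/(0 + K)) = -3*((K + v) + 1/K) = -3*(K + v + 1/K) = -3*K - 3*v - 3/K)
(A(-95, 28)/7025)*5 = ((3*(-1 - 1*(-95)*(-95 + 28))/(-95))/7025)*5 = ((3*(-1/95)*(-1 - 1*(-95)*(-67)))*(1/7025))*5 = ((3*(-1/95)*(-1 - 6365))*(1/7025))*5 = ((3*(-1/95)*(-6366))*(1/7025))*5 = ((19098/95)*(1/7025))*5 = (19098/667375)*5 = 19098/133475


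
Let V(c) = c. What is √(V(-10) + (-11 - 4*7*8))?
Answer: 7*I*√5 ≈ 15.652*I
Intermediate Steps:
√(V(-10) + (-11 - 4*7*8)) = √(-10 + (-11 - 4*7*8)) = √(-10 + (-11 - 28*8)) = √(-10 + (-11 - 224)) = √(-10 - 235) = √(-245) = 7*I*√5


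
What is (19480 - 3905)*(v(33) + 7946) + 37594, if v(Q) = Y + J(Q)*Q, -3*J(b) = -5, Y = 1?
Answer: 124668744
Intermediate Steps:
J(b) = 5/3 (J(b) = -1/3*(-5) = 5/3)
v(Q) = 1 + 5*Q/3
(19480 - 3905)*(v(33) + 7946) + 37594 = (19480 - 3905)*((1 + (5/3)*33) + 7946) + 37594 = 15575*((1 + 55) + 7946) + 37594 = 15575*(56 + 7946) + 37594 = 15575*8002 + 37594 = 124631150 + 37594 = 124668744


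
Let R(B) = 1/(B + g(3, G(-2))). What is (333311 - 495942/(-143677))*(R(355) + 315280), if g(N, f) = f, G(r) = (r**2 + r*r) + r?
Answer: 5450608924635283609/51867397 ≈ 1.0509e+11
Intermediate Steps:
G(r) = r + 2*r**2 (G(r) = (r**2 + r**2) + r = 2*r**2 + r = r + 2*r**2)
R(B) = 1/(6 + B) (R(B) = 1/(B - 2*(1 + 2*(-2))) = 1/(B - 2*(1 - 4)) = 1/(B - 2*(-3)) = 1/(B + 6) = 1/(6 + B))
(333311 - 495942/(-143677))*(R(355) + 315280) = (333311 - 495942/(-143677))*(1/(6 + 355) + 315280) = (333311 - 495942*(-1/143677))*(1/361 + 315280) = (333311 + 495942/143677)*(1/361 + 315280) = (47889620489/143677)*(113816081/361) = 5450608924635283609/51867397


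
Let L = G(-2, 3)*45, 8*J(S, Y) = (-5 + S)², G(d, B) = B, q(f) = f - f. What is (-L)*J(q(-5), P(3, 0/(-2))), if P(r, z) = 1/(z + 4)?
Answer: -3375/8 ≈ -421.88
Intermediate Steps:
q(f) = 0
P(r, z) = 1/(4 + z)
J(S, Y) = (-5 + S)²/8
L = 135 (L = 3*45 = 135)
(-L)*J(q(-5), P(3, 0/(-2))) = (-1*135)*((-5 + 0)²/8) = -135*(-5)²/8 = -135*25/8 = -3375/8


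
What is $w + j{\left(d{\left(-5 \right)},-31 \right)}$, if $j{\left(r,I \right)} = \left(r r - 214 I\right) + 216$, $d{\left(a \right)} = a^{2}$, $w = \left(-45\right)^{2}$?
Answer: $9500$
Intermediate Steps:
$w = 2025$
$j{\left(r,I \right)} = 216 + r^{2} - 214 I$ ($j{\left(r,I \right)} = \left(r^{2} - 214 I\right) + 216 = 216 + r^{2} - 214 I$)
$w + j{\left(d{\left(-5 \right)},-31 \right)} = 2025 + \left(216 + \left(\left(-5\right)^{2}\right)^{2} - -6634\right) = 2025 + \left(216 + 25^{2} + 6634\right) = 2025 + \left(216 + 625 + 6634\right) = 2025 + 7475 = 9500$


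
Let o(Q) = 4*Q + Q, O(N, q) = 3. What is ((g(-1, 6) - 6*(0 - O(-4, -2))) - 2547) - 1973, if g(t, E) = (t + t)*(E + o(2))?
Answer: -4534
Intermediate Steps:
o(Q) = 5*Q
g(t, E) = 2*t*(10 + E) (g(t, E) = (t + t)*(E + 5*2) = (2*t)*(E + 10) = (2*t)*(10 + E) = 2*t*(10 + E))
((g(-1, 6) - 6*(0 - O(-4, -2))) - 2547) - 1973 = ((2*(-1)*(10 + 6) - 6*(0 - 1*3)) - 2547) - 1973 = ((2*(-1)*16 - 6*(0 - 3)) - 2547) - 1973 = ((-32 - 6*(-3)) - 2547) - 1973 = ((-32 + 18) - 2547) - 1973 = (-14 - 2547) - 1973 = -2561 - 1973 = -4534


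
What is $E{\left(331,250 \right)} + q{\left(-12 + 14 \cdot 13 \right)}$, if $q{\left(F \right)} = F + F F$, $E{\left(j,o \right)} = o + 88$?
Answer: $29408$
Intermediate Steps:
$E{\left(j,o \right)} = 88 + o$
$q{\left(F \right)} = F + F^{2}$
$E{\left(331,250 \right)} + q{\left(-12 + 14 \cdot 13 \right)} = \left(88 + 250\right) + \left(-12 + 14 \cdot 13\right) \left(1 + \left(-12 + 14 \cdot 13\right)\right) = 338 + \left(-12 + 182\right) \left(1 + \left(-12 + 182\right)\right) = 338 + 170 \left(1 + 170\right) = 338 + 170 \cdot 171 = 338 + 29070 = 29408$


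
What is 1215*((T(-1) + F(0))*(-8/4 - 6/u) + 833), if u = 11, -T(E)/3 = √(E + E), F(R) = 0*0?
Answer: 1012095 + 102060*I*√2/11 ≈ 1.0121e+6 + 13121.0*I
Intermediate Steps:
F(R) = 0
T(E) = -3*√2*√E (T(E) = -3*√(E + E) = -3*√2*√E)
1215*((T(-1) + F(0))*(-8/4 - 6/u) + 833) = 1215*((-3*√2*√(-1) + 0)*(-8/4 - 6/11) + 833) = 1215*((-3*√2*I + 0)*(-8*¼ - 6*1/11) + 833) = 1215*((-3*I*√2 + 0)*(-2 - 6/11) + 833) = 1215*(-3*I*√2*(-28/11) + 833) = 1215*(84*I*√2/11 + 833) = 1215*(833 + 84*I*√2/11) = 1012095 + 102060*I*√2/11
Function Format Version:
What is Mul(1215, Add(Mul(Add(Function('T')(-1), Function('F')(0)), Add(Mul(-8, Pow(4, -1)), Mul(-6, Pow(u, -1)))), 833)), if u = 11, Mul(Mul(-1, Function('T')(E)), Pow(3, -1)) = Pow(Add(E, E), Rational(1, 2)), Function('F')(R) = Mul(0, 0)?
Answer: Add(1012095, Mul(Rational(102060, 11), I, Pow(2, Rational(1, 2)))) ≈ Add(1.0121e+6, Mul(13121., I))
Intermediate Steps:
Function('F')(R) = 0
Function('T')(E) = Mul(-3, Pow(2, Rational(1, 2)), Pow(E, Rational(1, 2))) (Function('T')(E) = Mul(-3, Pow(Add(E, E), Rational(1, 2))) = Mul(-3, Pow(Mul(2, E), Rational(1, 2))) = Mul(-3, Mul(Pow(2, Rational(1, 2)), Pow(E, Rational(1, 2)))) = Mul(-3, Pow(2, Rational(1, 2)), Pow(E, Rational(1, 2))))
Mul(1215, Add(Mul(Add(Function('T')(-1), Function('F')(0)), Add(Mul(-8, Pow(4, -1)), Mul(-6, Pow(u, -1)))), 833)) = Mul(1215, Add(Mul(Add(Mul(-3, Pow(2, Rational(1, 2)), Pow(-1, Rational(1, 2))), 0), Add(Mul(-8, Pow(4, -1)), Mul(-6, Pow(11, -1)))), 833)) = Mul(1215, Add(Mul(Add(Mul(-3, Pow(2, Rational(1, 2)), I), 0), Add(Mul(-8, Rational(1, 4)), Mul(-6, Rational(1, 11)))), 833)) = Mul(1215, Add(Mul(Add(Mul(-3, I, Pow(2, Rational(1, 2))), 0), Add(-2, Rational(-6, 11))), 833)) = Mul(1215, Add(Mul(Mul(-3, I, Pow(2, Rational(1, 2))), Rational(-28, 11)), 833)) = Mul(1215, Add(Mul(Rational(84, 11), I, Pow(2, Rational(1, 2))), 833)) = Mul(1215, Add(833, Mul(Rational(84, 11), I, Pow(2, Rational(1, 2))))) = Add(1012095, Mul(Rational(102060, 11), I, Pow(2, Rational(1, 2))))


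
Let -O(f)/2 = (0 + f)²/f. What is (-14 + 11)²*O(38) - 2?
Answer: -686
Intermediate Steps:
O(f) = -2*f (O(f) = -2*(0 + f)²/f = -2*f²/f = -2*f)
(-14 + 11)²*O(38) - 2 = (-14 + 11)²*(-2*38) - 2 = (-3)²*(-76) - 2 = 9*(-76) - 2 = -684 - 2 = -686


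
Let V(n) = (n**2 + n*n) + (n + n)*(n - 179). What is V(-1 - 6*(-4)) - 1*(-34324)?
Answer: 28206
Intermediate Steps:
V(n) = 2*n**2 + 2*n*(-179 + n) (V(n) = (n**2 + n**2) + (2*n)*(-179 + n) = 2*n**2 + 2*n*(-179 + n))
V(-1 - 6*(-4)) - 1*(-34324) = 2*(-1 - 6*(-4))*(-179 + 2*(-1 - 6*(-4))) - 1*(-34324) = 2*(-1 + 24)*(-179 + 2*(-1 + 24)) + 34324 = 2*23*(-179 + 2*23) + 34324 = 2*23*(-179 + 46) + 34324 = 2*23*(-133) + 34324 = -6118 + 34324 = 28206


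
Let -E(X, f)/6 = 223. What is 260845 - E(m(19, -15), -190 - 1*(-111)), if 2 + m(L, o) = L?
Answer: 262183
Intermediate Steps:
m(L, o) = -2 + L
E(X, f) = -1338 (E(X, f) = -6*223 = -1338)
260845 - E(m(19, -15), -190 - 1*(-111)) = 260845 - 1*(-1338) = 260845 + 1338 = 262183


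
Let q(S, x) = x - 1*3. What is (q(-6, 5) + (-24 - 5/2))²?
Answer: 2401/4 ≈ 600.25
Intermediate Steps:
q(S, x) = -3 + x (q(S, x) = x - 3 = -3 + x)
(q(-6, 5) + (-24 - 5/2))² = ((-3 + 5) + (-24 - 5/2))² = (2 + (-24 - 5*½))² = (2 + (-24 - 5/2))² = (2 - 53/2)² = (-49/2)² = 2401/4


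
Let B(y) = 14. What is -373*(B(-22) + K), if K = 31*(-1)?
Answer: 6341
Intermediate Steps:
K = -31
-373*(B(-22) + K) = -373*(14 - 31) = -373*(-17) = 6341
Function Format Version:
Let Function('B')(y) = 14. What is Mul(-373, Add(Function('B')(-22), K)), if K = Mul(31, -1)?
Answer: 6341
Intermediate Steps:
K = -31
Mul(-373, Add(Function('B')(-22), K)) = Mul(-373, Add(14, -31)) = Mul(-373, -17) = 6341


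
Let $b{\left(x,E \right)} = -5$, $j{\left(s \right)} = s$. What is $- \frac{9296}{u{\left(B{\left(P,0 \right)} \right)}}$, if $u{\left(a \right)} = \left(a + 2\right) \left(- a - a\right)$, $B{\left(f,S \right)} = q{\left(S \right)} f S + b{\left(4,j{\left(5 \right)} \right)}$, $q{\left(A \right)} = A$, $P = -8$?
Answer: $\frac{4648}{15} \approx 309.87$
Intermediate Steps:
$B{\left(f,S \right)} = -5 + f S^{2}$ ($B{\left(f,S \right)} = S f S - 5 = f S^{2} - 5 = -5 + f S^{2}$)
$u{\left(a \right)} = - 2 a \left(2 + a\right)$ ($u{\left(a \right)} = \left(2 + a\right) \left(- 2 a\right) = - 2 a \left(2 + a\right)$)
$- \frac{9296}{u{\left(B{\left(P,0 \right)} \right)}} = - \frac{9296}{\left(-2\right) \left(-5 - 8 \cdot 0^{2}\right) \left(2 - \left(5 + 8 \cdot 0^{2}\right)\right)} = - \frac{9296}{\left(-2\right) \left(-5 - 0\right) \left(2 - 5\right)} = - \frac{9296}{\left(-2\right) \left(-5 + 0\right) \left(2 + \left(-5 + 0\right)\right)} = - \frac{9296}{\left(-2\right) \left(-5\right) \left(2 - 5\right)} = - \frac{9296}{\left(-2\right) \left(-5\right) \left(-3\right)} = - \frac{9296}{-30} = \left(-9296\right) \left(- \frac{1}{30}\right) = \frac{4648}{15}$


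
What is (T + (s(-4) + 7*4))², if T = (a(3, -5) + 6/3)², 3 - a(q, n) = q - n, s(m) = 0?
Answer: 1369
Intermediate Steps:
a(q, n) = 3 + n - q (a(q, n) = 3 - (q - n) = 3 + (n - q) = 3 + n - q)
T = 9 (T = ((3 - 5 - 1*3) + 6/3)² = ((3 - 5 - 3) + 6*(⅓))² = (-5 + 2)² = (-3)² = 9)
(T + (s(-4) + 7*4))² = (9 + (0 + 7*4))² = (9 + (0 + 28))² = (9 + 28)² = 37² = 1369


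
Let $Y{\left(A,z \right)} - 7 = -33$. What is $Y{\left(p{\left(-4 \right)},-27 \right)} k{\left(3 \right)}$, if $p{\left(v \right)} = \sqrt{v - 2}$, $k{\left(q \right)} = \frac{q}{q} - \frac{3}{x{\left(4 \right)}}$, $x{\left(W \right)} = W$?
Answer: $- \frac{13}{2} \approx -6.5$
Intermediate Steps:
$k{\left(q \right)} = \frac{1}{4}$ ($k{\left(q \right)} = \frac{q}{q} - \frac{3}{4} = 1 - \frac{3}{4} = \frac{1}{4}$)
$p{\left(v \right)} = \sqrt{-2 + v}$
$Y{\left(A,z \right)} = -26$ ($Y{\left(A,z \right)} = 7 - 33 = -26$)
$Y{\left(p{\left(-4 \right)},-27 \right)} k{\left(3 \right)} = \left(-26\right) \frac{1}{4} = - \frac{13}{2}$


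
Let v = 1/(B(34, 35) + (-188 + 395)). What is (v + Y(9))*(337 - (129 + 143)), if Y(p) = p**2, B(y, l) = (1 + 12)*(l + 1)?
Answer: 710788/135 ≈ 5265.1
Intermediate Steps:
B(y, l) = 13 + 13*l (B(y, l) = 13*(1 + l) = 13 + 13*l)
v = 1/675 (v = 1/((13 + 13*35) + (-188 + 395)) = 1/((13 + 455) + 207) = 1/(468 + 207) = 1/675 ≈ 0.0014815)
(v + Y(9))*(337 - (129 + 143)) = (1/675 + 9**2)*(337 - (129 + 143)) = (1/675 + 81)*(337 - 1*272) = 54676*(337 - 272)/675 = (54676/675)*65 = 710788/135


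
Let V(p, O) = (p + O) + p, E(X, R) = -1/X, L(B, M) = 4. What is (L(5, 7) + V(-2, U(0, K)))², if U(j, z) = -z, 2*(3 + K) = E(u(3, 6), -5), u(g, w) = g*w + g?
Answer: 16129/1764 ≈ 9.1434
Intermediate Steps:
u(g, w) = g + g*w
K = -127/42 (K = -3 + (-1/(3*(1 + 6)))/2 = -3 + (-1/(3*7))/2 = -3 + (-1/21)/2 = -3 + (-1*1/21)/2 = -3 + (½)*(-1/21) = -3 - 1/42 = -127/42 ≈ -3.0238)
V(p, O) = O + 2*p (V(p, O) = (O + p) + p = O + 2*p)
(L(5, 7) + V(-2, U(0, K)))² = (4 + (-1*(-127/42) + 2*(-2)))² = (4 + (127/42 - 4))² = (4 - 41/42)² = (127/42)² = 16129/1764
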